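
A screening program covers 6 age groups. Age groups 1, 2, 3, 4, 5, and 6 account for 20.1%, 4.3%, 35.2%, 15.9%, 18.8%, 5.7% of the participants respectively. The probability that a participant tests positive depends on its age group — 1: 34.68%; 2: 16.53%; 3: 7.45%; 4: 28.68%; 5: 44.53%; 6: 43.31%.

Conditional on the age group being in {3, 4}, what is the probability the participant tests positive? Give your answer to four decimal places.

Let S = {3, 4}.
P(S) = 0.352 + 0.159 = 0.511.
P(T ∩ S) = 0.0745·0.352 + 0.2868·0.159 = 0.026224 + 0.0456012 = 0.0718252.
P(T | S) = 0.0718252 / 0.511 = 0.140558…

0.1406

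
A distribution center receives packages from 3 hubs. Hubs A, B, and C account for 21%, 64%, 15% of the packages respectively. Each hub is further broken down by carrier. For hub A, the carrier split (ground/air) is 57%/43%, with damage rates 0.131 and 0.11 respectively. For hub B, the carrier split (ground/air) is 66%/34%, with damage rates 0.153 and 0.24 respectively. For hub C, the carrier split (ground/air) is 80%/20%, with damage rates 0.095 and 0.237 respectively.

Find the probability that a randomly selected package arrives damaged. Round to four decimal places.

P(D) ≈ 0.1610

P(D|A) = 0.57·0.131 + 0.43·0.11 = 0.07467 + 0.0473 = 0.12197
P(D|B) = 0.66·0.153 + 0.34·0.24 = 0.10098 + 0.0816 = 0.18258
P(D|C) = 0.8·0.095 + 0.2·0.237 = 0.076 + 0.0474 = 0.1234
Then overall,
P(D) = 0.21·0.12197 + 0.64·0.18258 + 0.15·0.1234
      = 0.0256137 + 0.1168512 + 0.01851 = 0.1609749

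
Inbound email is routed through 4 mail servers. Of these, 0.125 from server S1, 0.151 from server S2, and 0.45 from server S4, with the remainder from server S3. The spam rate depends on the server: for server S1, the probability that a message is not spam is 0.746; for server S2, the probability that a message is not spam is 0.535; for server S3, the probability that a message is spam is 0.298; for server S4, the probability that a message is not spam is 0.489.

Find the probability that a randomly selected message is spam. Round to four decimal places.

0.4136

P(S3) = 1 − (0.125 + 0.151 + 0.45) = 0.274.
P(S|S1) = 1 − 0.746 = 0.254.
P(S|S2) = 1 − 0.535 = 0.465.
P(S|S4) = 1 − 0.489 = 0.511.
P(S) = P(S|S1)·P(S1) + P(S|S2)·P(S2) + P(S|S3)·P(S3) + P(S|S4)·P(S4)
      = 0.254·0.125 + 0.465·0.151 + 0.298·0.274 + 0.511·0.45
      = 0.03175 + 0.070215 + 0.081652 + 0.22995 = 0.413567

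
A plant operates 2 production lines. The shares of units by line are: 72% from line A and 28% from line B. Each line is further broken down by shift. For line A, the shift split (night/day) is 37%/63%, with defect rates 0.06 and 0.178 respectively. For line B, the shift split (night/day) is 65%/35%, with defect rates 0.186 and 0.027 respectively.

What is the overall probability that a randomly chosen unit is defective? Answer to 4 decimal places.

0.1332

P(D|A) = 0.37·0.06 + 0.63·0.178 = 0.0222 + 0.11214 = 0.13434
P(D|B) = 0.65·0.186 + 0.35·0.027 = 0.1209 + 0.00945 = 0.13035
By total probability over the outer partition,
P(D) = 0.72·0.13434 + 0.28·0.13035
      = 0.0967248 + 0.036498 = 0.1332228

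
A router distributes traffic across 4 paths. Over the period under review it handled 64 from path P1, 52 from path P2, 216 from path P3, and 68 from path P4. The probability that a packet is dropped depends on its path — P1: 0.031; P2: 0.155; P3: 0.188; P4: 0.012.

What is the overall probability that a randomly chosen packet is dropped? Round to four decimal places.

Total: 64 + 52 + 216 + 68 = 400.
P(P1) = 64/400 = 0.16. P(P2) = 52/400 = 0.13. P(P3) = 216/400 = 0.54. P(P4) = 68/400 = 0.17.
Using total probability over the partition,
P(L) = P(L|P1)·P(P1) + P(L|P2)·P(P2) + P(L|P3)·P(P3) + P(L|P4)·P(P4)
      = 0.031·0.16 + 0.155·0.13 + 0.188·0.54 + 0.012·0.17
      = 0.00496 + 0.02015 + 0.10152 + 0.00204 = 0.12867

0.1287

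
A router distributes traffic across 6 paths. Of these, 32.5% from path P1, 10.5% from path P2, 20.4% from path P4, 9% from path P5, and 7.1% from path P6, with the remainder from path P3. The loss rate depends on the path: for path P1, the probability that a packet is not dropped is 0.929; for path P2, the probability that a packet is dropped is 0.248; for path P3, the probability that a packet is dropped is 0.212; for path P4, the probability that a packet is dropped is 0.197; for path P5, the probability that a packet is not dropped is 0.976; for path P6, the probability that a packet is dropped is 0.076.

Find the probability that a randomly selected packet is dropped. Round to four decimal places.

P(P3) = 1 − (0.325 + 0.105 + 0.204 + 0.09 + 0.071) = 0.205.
P(L|P1) = 1 − 0.929 = 0.071.
P(L|P5) = 1 − 0.976 = 0.024.
By the law of total probability,
P(L) = P(L|P1)·P(P1) + P(L|P2)·P(P2) + P(L|P3)·P(P3) + P(L|P4)·P(P4) + P(L|P5)·P(P5) + P(L|P6)·P(P6)
      = 0.071·0.325 + 0.248·0.105 + 0.212·0.205 + 0.197·0.204 + 0.024·0.09 + 0.076·0.071
      = 0.023075 + 0.02604 + 0.04346 + 0.040188 + 0.00216 + 0.005396 = 0.140319

0.1403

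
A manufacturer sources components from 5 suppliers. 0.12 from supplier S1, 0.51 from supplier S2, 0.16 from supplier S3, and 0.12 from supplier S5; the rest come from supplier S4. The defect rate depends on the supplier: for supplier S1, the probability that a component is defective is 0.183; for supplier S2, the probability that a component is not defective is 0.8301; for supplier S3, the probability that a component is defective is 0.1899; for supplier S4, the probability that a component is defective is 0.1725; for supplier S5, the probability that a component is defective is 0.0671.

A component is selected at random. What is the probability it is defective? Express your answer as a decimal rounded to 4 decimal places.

P(S4) = 1 − (0.12 + 0.51 + 0.16 + 0.12) = 0.09.
P(D|S2) = 1 − 0.8301 = 0.1699.
P(D) = P(D|S1)·P(S1) + P(D|S2)·P(S2) + P(D|S3)·P(S3) + P(D|S4)·P(S4) + P(D|S5)·P(S5)
      = 0.183·0.12 + 0.1699·0.51 + 0.1899·0.16 + 0.1725·0.09 + 0.0671·0.12
      = 0.02196 + 0.086649 + 0.030384 + 0.015525 + 0.008052 = 0.16257

0.1626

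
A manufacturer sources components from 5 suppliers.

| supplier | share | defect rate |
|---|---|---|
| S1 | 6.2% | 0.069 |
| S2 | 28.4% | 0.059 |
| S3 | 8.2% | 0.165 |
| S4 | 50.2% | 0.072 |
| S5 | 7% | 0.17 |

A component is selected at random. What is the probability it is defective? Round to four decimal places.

P(D) = P(D|S1)·P(S1) + P(D|S2)·P(S2) + P(D|S3)·P(S3) + P(D|S4)·P(S4) + P(D|S5)·P(S5)
      = 0.069·0.062 + 0.059·0.284 + 0.165·0.082 + 0.072·0.502 + 0.17·0.07
      = 0.004278 + 0.016756 + 0.01353 + 0.036144 + 0.0119 = 0.082608

0.0826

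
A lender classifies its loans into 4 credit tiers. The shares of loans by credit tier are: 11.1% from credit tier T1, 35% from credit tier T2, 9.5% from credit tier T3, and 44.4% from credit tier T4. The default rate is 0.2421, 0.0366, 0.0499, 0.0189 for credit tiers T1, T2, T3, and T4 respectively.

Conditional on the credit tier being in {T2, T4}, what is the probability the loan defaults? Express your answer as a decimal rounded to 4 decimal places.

0.0267

Let S = {T2, T4}.
P(S) = 0.35 + 0.444 = 0.794.
P(D ∩ S) = 0.0366·0.35 + 0.0189·0.444 = 0.01281 + 0.0083916 = 0.0212016.
P(D | S) = 0.0212016 / 0.794 = 0.026702…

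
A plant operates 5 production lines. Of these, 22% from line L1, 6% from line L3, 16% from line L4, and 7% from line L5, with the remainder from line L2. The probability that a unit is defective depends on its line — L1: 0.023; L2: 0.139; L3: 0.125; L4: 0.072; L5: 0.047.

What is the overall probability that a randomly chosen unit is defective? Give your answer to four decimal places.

0.0955

P(L2) = 1 − (0.22 + 0.06 + 0.16 + 0.07) = 0.49.
P(D) = P(D|L1)·P(L1) + P(D|L2)·P(L2) + P(D|L3)·P(L3) + P(D|L4)·P(L4) + P(D|L5)·P(L5)
      = 0.023·0.22 + 0.139·0.49 + 0.125·0.06 + 0.072·0.16 + 0.047·0.07
      = 0.00506 + 0.06811 + 0.0075 + 0.01152 + 0.00329 = 0.09548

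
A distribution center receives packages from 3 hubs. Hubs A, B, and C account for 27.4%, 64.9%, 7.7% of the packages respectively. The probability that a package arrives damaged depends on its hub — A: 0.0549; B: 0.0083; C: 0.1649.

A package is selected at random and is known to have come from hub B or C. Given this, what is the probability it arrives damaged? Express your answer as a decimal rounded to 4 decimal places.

Let S = {B, C}.
P(S) = 0.649 + 0.077 = 0.726.
P(D ∩ S) = 0.0083·0.649 + 0.1649·0.077 = 0.0053867 + 0.0126973 = 0.018084.
P(D | S) = 0.018084 / 0.726 = 0.024909…

P(D|S) ≈ 0.0249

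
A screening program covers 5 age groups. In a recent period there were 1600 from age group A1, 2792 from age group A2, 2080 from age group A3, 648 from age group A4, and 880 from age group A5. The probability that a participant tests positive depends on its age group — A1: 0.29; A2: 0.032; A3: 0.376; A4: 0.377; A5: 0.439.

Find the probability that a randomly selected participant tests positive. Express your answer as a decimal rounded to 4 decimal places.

Total: 1600 + 2792 + 2080 + 648 + 880 = 8000.
P(A1) = 1600/8000 = 0.2. P(A2) = 2792/8000 = 0.349. P(A3) = 2080/8000 = 0.26. P(A4) = 648/8000 = 0.081. P(A5) = 880/8000 = 0.11.
By the law of total probability,
P(T) = P(T|A1)·P(A1) + P(T|A2)·P(A2) + P(T|A3)·P(A3) + P(T|A4)·P(A4) + P(T|A5)·P(A5)
      = 0.29·0.2 + 0.032·0.349 + 0.376·0.26 + 0.377·0.081 + 0.439·0.11
      = 0.058 + 0.011168 + 0.09776 + 0.030537 + 0.04829 = 0.245755

P(T) ≈ 0.2458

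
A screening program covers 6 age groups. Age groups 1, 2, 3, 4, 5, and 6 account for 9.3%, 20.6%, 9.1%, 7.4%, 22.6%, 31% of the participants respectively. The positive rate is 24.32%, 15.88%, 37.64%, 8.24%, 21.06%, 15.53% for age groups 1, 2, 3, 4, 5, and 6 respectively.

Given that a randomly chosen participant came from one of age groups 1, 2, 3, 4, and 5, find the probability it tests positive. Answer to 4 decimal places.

P(T|S) ≈ 0.2076

Let S = {1, 2, 3, 4, 5}.
P(S) = 0.093 + 0.206 + 0.091 + 0.074 + 0.226 = 0.69.
P(T ∩ S) = 0.2432·0.093 + 0.1588·0.206 + 0.3764·0.091 + 0.0824·0.074 + 0.2106·0.226 = 0.0226176 + 0.0327128 + 0.0342524 + 0.0060976 + 0.0475956 = 0.143276.
P(T | S) = 0.143276 / 0.69 = 0.207646…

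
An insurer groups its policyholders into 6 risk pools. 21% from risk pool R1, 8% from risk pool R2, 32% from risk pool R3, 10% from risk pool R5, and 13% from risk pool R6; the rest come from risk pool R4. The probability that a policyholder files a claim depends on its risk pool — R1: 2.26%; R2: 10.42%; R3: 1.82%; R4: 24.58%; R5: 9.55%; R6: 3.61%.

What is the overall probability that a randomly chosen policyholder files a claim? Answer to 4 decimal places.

P(R4) = 1 − (0.21 + 0.08 + 0.32 + 0.1 + 0.13) = 0.16.
P(C) = P(C|R1)·P(R1) + P(C|R2)·P(R2) + P(C|R3)·P(R3) + P(C|R4)·P(R4) + P(C|R5)·P(R5) + P(C|R6)·P(R6)
      = 0.0226·0.21 + 0.1042·0.08 + 0.0182·0.32 + 0.2458·0.16 + 0.0955·0.1 + 0.0361·0.13
      = 0.004746 + 0.008336 + 0.005824 + 0.039328 + 0.00955 + 0.004693 = 0.072477

0.0725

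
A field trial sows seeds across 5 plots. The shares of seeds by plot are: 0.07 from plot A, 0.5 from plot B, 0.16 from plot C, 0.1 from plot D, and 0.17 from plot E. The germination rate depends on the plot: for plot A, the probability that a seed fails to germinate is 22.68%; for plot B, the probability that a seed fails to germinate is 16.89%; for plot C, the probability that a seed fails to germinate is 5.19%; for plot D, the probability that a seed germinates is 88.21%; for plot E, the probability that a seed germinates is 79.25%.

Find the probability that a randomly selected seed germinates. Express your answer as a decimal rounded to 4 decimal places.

P(G) ≈ 0.8443

P(G|A) = 1 − 0.2268 = 0.7732.
P(G|B) = 1 − 0.1689 = 0.8311.
P(G|C) = 1 − 0.0519 = 0.9481.
P(G) = P(G|A)·P(A) + P(G|B)·P(B) + P(G|C)·P(C) + P(G|D)·P(D) + P(G|E)·P(E)
      = 0.7732·0.07 + 0.8311·0.5 + 0.9481·0.16 + 0.8821·0.1 + 0.7925·0.17
      = 0.054124 + 0.41555 + 0.151696 + 0.08821 + 0.134725 = 0.844305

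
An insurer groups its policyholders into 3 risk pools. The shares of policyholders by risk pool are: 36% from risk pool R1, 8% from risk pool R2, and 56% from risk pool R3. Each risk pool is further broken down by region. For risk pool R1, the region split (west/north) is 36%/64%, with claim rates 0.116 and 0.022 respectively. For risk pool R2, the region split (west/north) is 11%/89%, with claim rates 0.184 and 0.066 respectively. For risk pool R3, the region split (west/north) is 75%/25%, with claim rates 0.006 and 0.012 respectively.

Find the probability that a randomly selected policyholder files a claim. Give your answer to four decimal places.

0.0306

P(C|R1) = 0.36·0.116 + 0.64·0.022 = 0.04176 + 0.01408 = 0.05584
P(C|R2) = 0.11·0.184 + 0.89·0.066 = 0.02024 + 0.05874 = 0.07898
P(C|R3) = 0.75·0.006 + 0.25·0.012 = 0.0045 + 0.003 = 0.0075
Then overall,
P(C) = 0.36·0.05584 + 0.08·0.07898 + 0.56·0.0075
      = 0.0201024 + 0.0063184 + 0.0042 = 0.0306208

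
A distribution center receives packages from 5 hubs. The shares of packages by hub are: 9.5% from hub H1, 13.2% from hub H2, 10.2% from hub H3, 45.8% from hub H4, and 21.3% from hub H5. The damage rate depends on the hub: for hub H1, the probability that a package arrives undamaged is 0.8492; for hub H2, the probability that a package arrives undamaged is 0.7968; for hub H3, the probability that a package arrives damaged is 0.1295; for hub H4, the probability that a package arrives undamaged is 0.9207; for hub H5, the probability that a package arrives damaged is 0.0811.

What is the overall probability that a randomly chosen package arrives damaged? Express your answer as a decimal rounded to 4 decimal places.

P(D) ≈ 0.1080

P(D|H1) = 1 − 0.8492 = 0.1508.
P(D|H2) = 1 − 0.7968 = 0.2032.
P(D|H4) = 1 − 0.9207 = 0.0793.
Summing over the partition,
P(D) = P(D|H1)·P(H1) + P(D|H2)·P(H2) + P(D|H3)·P(H3) + P(D|H4)·P(H4) + P(D|H5)·P(H5)
      = 0.1508·0.095 + 0.2032·0.132 + 0.1295·0.102 + 0.0793·0.458 + 0.0811·0.213
      = 0.014326 + 0.0268224 + 0.013209 + 0.0363194 + 0.0172743 = 0.1079511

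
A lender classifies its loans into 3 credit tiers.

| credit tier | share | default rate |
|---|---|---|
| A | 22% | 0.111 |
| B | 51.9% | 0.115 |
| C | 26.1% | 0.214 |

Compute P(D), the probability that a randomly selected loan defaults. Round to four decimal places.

P(D) = P(D|A)·P(A) + P(D|B)·P(B) + P(D|C)·P(C)
      = 0.111·0.22 + 0.115·0.519 + 0.214·0.261
      = 0.02442 + 0.059685 + 0.055854 = 0.139959

P(D) ≈ 0.1400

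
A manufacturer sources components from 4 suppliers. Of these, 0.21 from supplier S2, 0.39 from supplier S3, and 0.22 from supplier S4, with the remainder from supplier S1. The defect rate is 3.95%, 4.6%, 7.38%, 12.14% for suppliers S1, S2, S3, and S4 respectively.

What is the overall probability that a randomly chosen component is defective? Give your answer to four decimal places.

P(S1) = 1 − (0.21 + 0.39 + 0.22) = 0.18.
P(D) = P(D|S1)·P(S1) + P(D|S2)·P(S2) + P(D|S3)·P(S3) + P(D|S4)·P(S4)
      = 0.0395·0.18 + 0.046·0.21 + 0.0738·0.39 + 0.1214·0.22
      = 0.00711 + 0.00966 + 0.028782 + 0.026708 = 0.07226

0.0723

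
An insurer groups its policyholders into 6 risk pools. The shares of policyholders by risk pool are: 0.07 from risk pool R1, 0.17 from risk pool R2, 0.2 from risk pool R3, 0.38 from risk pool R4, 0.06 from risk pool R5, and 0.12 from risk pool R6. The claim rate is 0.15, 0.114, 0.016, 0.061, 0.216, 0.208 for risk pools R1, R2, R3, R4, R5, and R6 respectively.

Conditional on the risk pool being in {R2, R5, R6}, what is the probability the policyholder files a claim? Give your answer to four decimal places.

Let S = {R2, R5, R6}.
P(S) = 0.17 + 0.06 + 0.12 = 0.35.
P(C ∩ S) = 0.114·0.17 + 0.216·0.06 + 0.208·0.12 = 0.01938 + 0.01296 + 0.02496 = 0.0573.
P(C | S) = 0.0573 / 0.35 = 0.163714…

0.1637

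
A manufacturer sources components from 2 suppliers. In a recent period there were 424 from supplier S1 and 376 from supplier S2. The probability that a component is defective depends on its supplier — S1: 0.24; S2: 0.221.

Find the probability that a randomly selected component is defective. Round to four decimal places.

Total: 424 + 376 = 800.
P(S1) = 424/800 = 0.53. P(S2) = 376/800 = 0.47.
P(D) = P(D|S1)·P(S1) + P(D|S2)·P(S2)
      = 0.24·0.53 + 0.221·0.47
      = 0.1272 + 0.10387 = 0.23107

P(D) ≈ 0.2311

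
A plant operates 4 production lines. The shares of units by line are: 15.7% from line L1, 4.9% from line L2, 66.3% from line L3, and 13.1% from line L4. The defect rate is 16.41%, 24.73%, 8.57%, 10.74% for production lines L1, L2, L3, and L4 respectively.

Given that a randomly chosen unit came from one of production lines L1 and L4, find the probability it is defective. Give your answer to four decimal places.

Let S = {L1, L4}.
P(S) = 0.157 + 0.131 = 0.288.
P(D ∩ S) = 0.1641·0.157 + 0.1074·0.131 = 0.0257637 + 0.0140694 = 0.0398331.
P(D | S) = 0.0398331 / 0.288 = 0.138309…

0.1383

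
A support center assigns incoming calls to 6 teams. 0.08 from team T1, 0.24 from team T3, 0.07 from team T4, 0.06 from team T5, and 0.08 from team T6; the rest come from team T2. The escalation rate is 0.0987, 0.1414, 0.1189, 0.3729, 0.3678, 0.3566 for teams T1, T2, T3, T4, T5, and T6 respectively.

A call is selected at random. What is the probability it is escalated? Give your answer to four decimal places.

0.1796

P(T2) = 1 − (0.08 + 0.24 + 0.07 + 0.06 + 0.08) = 0.47.
P(E) = P(E|T1)·P(T1) + P(E|T2)·P(T2) + P(E|T3)·P(T3) + P(E|T4)·P(T4) + P(E|T5)·P(T5) + P(E|T6)·P(T6)
      = 0.0987·0.08 + 0.1414·0.47 + 0.1189·0.24 + 0.3729·0.07 + 0.3678·0.06 + 0.3566·0.08
      = 0.007896 + 0.066458 + 0.028536 + 0.026103 + 0.022068 + 0.028528 = 0.179589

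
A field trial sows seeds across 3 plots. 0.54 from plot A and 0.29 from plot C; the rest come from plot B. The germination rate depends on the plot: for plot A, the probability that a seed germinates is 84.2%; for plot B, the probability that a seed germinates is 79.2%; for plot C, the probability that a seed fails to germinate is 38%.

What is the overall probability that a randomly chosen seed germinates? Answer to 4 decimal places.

0.7691

P(B) = 1 − (0.54 + 0.29) = 0.17.
P(G|C) = 1 − 0.38 = 0.62.
P(G) = P(G|A)·P(A) + P(G|B)·P(B) + P(G|C)·P(C)
      = 0.842·0.54 + 0.792·0.17 + 0.62·0.29
      = 0.45468 + 0.13464 + 0.1798 = 0.76912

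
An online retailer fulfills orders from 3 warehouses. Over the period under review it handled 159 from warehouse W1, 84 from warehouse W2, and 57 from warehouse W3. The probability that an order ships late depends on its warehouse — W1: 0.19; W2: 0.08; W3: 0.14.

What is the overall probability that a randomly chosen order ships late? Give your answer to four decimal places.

0.1497

Total: 159 + 84 + 57 = 300.
P(W1) = 159/300 = 0.53. P(W2) = 84/300 = 0.28. P(W3) = 57/300 = 0.19.
Using total probability over the partition,
P(L) = P(L|W1)·P(W1) + P(L|W2)·P(W2) + P(L|W3)·P(W3)
      = 0.19·0.53 + 0.08·0.28 + 0.14·0.19
      = 0.1007 + 0.0224 + 0.0266 = 0.1497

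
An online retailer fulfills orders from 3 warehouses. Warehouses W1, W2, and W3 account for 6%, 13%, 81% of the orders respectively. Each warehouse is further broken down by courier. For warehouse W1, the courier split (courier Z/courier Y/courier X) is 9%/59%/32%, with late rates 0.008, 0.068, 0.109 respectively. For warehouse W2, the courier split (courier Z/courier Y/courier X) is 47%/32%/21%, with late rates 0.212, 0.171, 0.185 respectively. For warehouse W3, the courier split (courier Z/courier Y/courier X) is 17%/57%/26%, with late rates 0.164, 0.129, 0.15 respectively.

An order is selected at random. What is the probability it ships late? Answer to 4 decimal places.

0.1434

P(L|W1) = 0.09·0.008 + 0.59·0.068 + 0.32·0.109 = 0.00072 + 0.04012 + 0.03488 = 0.07572
P(L|W2) = 0.47·0.212 + 0.32·0.171 + 0.21·0.185 = 0.09964 + 0.05472 + 0.03885 = 0.19321
P(L|W3) = 0.17·0.164 + 0.57·0.129 + 0.26·0.15 = 0.02788 + 0.07353 + 0.039 = 0.14041
Then overall,
P(L) = 0.06·0.07572 + 0.13·0.19321 + 0.81·0.14041
      = 0.0045432 + 0.0251173 + 0.1137321 = 0.1433926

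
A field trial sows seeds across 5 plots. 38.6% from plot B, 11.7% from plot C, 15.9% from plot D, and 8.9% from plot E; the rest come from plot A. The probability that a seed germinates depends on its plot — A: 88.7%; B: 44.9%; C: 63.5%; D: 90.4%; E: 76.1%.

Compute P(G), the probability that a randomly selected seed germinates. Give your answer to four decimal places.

P(A) = 1 − (0.386 + 0.117 + 0.159 + 0.089) = 0.249.
Summing over the partition,
P(G) = P(G|A)·P(A) + P(G|B)·P(B) + P(G|C)·P(C) + P(G|D)·P(D) + P(G|E)·P(E)
      = 0.887·0.249 + 0.449·0.386 + 0.635·0.117 + 0.904·0.159 + 0.761·0.089
      = 0.220863 + 0.173314 + 0.074295 + 0.143736 + 0.067729 = 0.679937

0.6799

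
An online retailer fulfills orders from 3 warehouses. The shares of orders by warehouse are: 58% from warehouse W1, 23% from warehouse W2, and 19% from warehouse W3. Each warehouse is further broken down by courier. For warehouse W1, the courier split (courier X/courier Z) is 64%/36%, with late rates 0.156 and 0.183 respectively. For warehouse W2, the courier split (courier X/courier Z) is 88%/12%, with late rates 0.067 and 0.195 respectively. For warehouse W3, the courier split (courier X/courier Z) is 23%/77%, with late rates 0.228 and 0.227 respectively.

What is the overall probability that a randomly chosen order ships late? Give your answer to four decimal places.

P(L|W1) = 0.64·0.156 + 0.36·0.183 = 0.09984 + 0.06588 = 0.16572
P(L|W2) = 0.88·0.067 + 0.12·0.195 = 0.05896 + 0.0234 = 0.08236
P(L|W3) = 0.23·0.228 + 0.77·0.227 = 0.05244 + 0.17479 = 0.22723
By total probability over the outer partition,
P(L) = 0.58·0.16572 + 0.23·0.08236 + 0.19·0.22723
      = 0.0961176 + 0.0189428 + 0.0431737 = 0.1582341

P(L) ≈ 0.1582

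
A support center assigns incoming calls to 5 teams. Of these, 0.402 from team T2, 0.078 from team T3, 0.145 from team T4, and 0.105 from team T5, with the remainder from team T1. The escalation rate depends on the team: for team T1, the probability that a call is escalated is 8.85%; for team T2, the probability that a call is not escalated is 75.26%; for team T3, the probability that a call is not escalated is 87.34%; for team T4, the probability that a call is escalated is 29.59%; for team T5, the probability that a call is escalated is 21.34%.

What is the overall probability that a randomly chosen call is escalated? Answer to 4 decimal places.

0.1985

P(T1) = 1 − (0.402 + 0.078 + 0.145 + 0.105) = 0.27.
P(E|T2) = 1 − 0.7526 = 0.2474.
P(E|T3) = 1 − 0.8734 = 0.1266.
Summing over the partition,
P(E) = P(E|T1)·P(T1) + P(E|T2)·P(T2) + P(E|T3)·P(T3) + P(E|T4)·P(T4) + P(E|T5)·P(T5)
      = 0.0885·0.27 + 0.2474·0.402 + 0.1266·0.078 + 0.2959·0.145 + 0.2134·0.105
      = 0.023895 + 0.0994548 + 0.0098748 + 0.0429055 + 0.022407 = 0.1985371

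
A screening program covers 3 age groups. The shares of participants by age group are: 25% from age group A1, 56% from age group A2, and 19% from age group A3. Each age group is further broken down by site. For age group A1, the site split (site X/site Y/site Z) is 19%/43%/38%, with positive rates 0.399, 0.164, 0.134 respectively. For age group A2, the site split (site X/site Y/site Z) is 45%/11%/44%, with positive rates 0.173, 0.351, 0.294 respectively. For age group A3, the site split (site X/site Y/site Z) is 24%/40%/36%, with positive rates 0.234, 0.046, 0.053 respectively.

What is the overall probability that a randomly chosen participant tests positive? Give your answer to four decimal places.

0.2048

P(T|A1) = 0.19·0.399 + 0.43·0.164 + 0.38·0.134 = 0.07581 + 0.07052 + 0.05092 = 0.19725
P(T|A2) = 0.45·0.173 + 0.11·0.351 + 0.44·0.294 = 0.07785 + 0.03861 + 0.12936 = 0.24582
P(T|A3) = 0.24·0.234 + 0.4·0.046 + 0.36·0.053 = 0.05616 + 0.0184 + 0.01908 = 0.09364
Then overall,
P(T) = 0.25·0.19725 + 0.56·0.24582 + 0.19·0.09364
      = 0.0493125 + 0.1376592 + 0.0177916 = 0.2047633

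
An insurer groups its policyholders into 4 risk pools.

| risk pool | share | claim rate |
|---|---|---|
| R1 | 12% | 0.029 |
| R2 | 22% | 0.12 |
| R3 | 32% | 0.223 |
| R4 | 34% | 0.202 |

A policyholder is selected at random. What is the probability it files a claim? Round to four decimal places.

P(C) = P(C|R1)·P(R1) + P(C|R2)·P(R2) + P(C|R3)·P(R3) + P(C|R4)·P(R4)
      = 0.029·0.12 + 0.12·0.22 + 0.223·0.32 + 0.202·0.34
      = 0.00348 + 0.0264 + 0.07136 + 0.06868 = 0.16992

0.1699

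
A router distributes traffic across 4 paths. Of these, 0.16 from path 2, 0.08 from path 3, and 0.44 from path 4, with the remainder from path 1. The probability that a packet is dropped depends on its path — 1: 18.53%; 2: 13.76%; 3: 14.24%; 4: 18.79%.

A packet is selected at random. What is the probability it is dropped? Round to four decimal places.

P(1) = 1 − (0.16 + 0.08 + 0.44) = 0.32.
Using total probability over the partition,
P(L) = P(L|1)·P(1) + P(L|2)·P(2) + P(L|3)·P(3) + P(L|4)·P(4)
      = 0.1853·0.32 + 0.1376·0.16 + 0.1424·0.08 + 0.1879·0.44
      = 0.059296 + 0.022016 + 0.011392 + 0.082676 = 0.17538

0.1754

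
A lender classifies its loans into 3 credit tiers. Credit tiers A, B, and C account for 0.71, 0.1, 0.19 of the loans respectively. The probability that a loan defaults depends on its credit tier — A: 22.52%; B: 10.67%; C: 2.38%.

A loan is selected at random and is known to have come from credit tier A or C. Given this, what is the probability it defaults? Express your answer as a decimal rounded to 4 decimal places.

Let S = {A, C}.
P(S) = 0.71 + 0.19 = 0.9.
P(D ∩ S) = 0.2252·0.71 + 0.0238·0.19 = 0.159892 + 0.004522 = 0.164414.
P(D | S) = 0.164414 / 0.9 = 0.182682…

0.1827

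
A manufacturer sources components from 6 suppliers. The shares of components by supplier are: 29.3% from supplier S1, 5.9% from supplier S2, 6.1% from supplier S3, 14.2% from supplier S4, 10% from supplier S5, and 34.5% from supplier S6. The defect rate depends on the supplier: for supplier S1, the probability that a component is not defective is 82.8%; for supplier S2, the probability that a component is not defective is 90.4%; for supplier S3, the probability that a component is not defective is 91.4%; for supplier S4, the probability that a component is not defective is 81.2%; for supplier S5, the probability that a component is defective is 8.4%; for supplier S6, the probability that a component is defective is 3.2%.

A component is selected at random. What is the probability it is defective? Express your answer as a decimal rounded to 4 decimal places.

P(D|S1) = 1 − 0.828 = 0.172.
P(D|S2) = 1 − 0.904 = 0.096.
P(D|S3) = 1 − 0.914 = 0.086.
P(D|S4) = 1 − 0.812 = 0.188.
P(D) = P(D|S1)·P(S1) + P(D|S2)·P(S2) + P(D|S3)·P(S3) + P(D|S4)·P(S4) + P(D|S5)·P(S5) + P(D|S6)·P(S6)
      = 0.172·0.293 + 0.096·0.059 + 0.086·0.061 + 0.188·0.142 + 0.084·0.1 + 0.032·0.345
      = 0.050396 + 0.005664 + 0.005246 + 0.026696 + 0.0084 + 0.01104 = 0.107442

0.1074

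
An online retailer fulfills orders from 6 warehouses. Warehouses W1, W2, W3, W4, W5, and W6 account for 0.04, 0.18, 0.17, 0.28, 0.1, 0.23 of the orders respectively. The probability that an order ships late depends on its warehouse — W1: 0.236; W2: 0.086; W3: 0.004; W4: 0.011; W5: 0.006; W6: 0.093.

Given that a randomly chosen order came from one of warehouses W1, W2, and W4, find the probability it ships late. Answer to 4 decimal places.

0.0560

Let S = {W1, W2, W4}.
P(S) = 0.04 + 0.18 + 0.28 = 0.5.
P(L ∩ S) = 0.236·0.04 + 0.086·0.18 + 0.011·0.28 = 0.00944 + 0.01548 + 0.00308 = 0.028.
P(L | S) = 0.028 / 0.5 = 0.056000…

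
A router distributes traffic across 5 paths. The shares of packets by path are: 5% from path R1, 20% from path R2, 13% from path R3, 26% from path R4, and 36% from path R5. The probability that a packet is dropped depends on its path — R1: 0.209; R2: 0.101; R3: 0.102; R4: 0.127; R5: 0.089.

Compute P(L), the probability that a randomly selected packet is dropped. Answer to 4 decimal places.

Summing over the partition,
P(L) = P(L|R1)·P(R1) + P(L|R2)·P(R2) + P(L|R3)·P(R3) + P(L|R4)·P(R4) + P(L|R5)·P(R5)
      = 0.209·0.05 + 0.101·0.2 + 0.102·0.13 + 0.127·0.26 + 0.089·0.36
      = 0.01045 + 0.0202 + 0.01326 + 0.03302 + 0.03204 = 0.10897

0.1090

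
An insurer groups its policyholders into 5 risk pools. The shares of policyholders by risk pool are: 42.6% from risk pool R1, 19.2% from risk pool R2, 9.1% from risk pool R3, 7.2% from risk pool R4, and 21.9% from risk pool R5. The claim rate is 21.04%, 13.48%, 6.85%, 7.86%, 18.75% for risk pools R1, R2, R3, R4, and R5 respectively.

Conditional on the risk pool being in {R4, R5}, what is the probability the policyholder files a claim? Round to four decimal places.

Let S = {R4, R5}.
P(S) = 0.072 + 0.219 = 0.291.
P(C ∩ S) = 0.0786·0.072 + 0.1875·0.219 = 0.0056592 + 0.0410625 = 0.0467217.
P(C | S) = 0.0467217 / 0.291 = 0.160556…

P(C|S) ≈ 0.1606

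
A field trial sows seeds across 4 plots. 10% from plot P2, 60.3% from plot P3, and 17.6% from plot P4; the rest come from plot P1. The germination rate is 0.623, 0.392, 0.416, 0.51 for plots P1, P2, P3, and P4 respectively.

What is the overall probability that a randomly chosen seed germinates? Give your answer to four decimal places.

0.4552

P(P1) = 1 − (0.1 + 0.603 + 0.176) = 0.121.
Summing over the partition,
P(G) = P(G|P1)·P(P1) + P(G|P2)·P(P2) + P(G|P3)·P(P3) + P(G|P4)·P(P4)
      = 0.623·0.121 + 0.392·0.1 + 0.416·0.603 + 0.51·0.176
      = 0.075383 + 0.0392 + 0.250848 + 0.08976 = 0.455191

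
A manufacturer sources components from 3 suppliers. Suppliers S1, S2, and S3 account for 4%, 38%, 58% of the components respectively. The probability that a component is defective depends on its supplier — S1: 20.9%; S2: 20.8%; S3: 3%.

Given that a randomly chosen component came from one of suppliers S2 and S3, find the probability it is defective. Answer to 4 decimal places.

Let S = {S2, S3}.
P(S) = 0.38 + 0.58 = 0.96.
P(D ∩ S) = 0.208·0.38 + 0.03·0.58 = 0.07904 + 0.0174 = 0.09644.
P(D | S) = 0.09644 / 0.96 = 0.100458…

P(D|S) ≈ 0.1005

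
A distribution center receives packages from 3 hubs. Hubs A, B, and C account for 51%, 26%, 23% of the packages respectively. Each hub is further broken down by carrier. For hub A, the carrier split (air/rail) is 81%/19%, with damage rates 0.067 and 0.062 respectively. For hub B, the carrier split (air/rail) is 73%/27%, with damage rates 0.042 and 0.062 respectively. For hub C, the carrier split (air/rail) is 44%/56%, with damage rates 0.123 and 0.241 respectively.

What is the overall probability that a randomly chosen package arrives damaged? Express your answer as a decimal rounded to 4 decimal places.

P(D|A) = 0.81·0.067 + 0.19·0.062 = 0.05427 + 0.01178 = 0.06605
P(D|B) = 0.73·0.042 + 0.27·0.062 = 0.03066 + 0.01674 = 0.0474
P(D|C) = 0.44·0.123 + 0.56·0.241 = 0.05412 + 0.13496 = 0.18908
Then overall,
P(D) = 0.51·0.06605 + 0.26·0.0474 + 0.23·0.18908
      = 0.0336855 + 0.012324 + 0.0434884 = 0.0894979

P(D) ≈ 0.0895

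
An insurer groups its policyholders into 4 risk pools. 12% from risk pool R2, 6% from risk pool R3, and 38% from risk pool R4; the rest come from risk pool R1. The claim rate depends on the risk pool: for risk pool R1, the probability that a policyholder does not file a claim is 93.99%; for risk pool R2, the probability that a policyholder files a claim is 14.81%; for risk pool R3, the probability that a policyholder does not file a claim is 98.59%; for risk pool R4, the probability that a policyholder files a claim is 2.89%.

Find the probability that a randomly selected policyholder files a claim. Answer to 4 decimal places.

0.0560

P(R1) = 1 − (0.12 + 0.06 + 0.38) = 0.44.
P(C|R1) = 1 − 0.9399 = 0.0601.
P(C|R3) = 1 − 0.9859 = 0.0141.
P(C) = P(C|R1)·P(R1) + P(C|R2)·P(R2) + P(C|R3)·P(R3) + P(C|R4)·P(R4)
      = 0.0601·0.44 + 0.1481·0.12 + 0.0141·0.06 + 0.0289·0.38
      = 0.026444 + 0.017772 + 0.000846 + 0.010982 = 0.056044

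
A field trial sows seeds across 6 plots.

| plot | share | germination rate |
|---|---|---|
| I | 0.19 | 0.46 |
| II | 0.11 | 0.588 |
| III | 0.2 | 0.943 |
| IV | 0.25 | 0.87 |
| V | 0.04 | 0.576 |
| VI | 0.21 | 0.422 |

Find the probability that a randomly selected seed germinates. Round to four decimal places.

0.6698

By the law of total probability,
P(G) = P(G|I)·P(I) + P(G|II)·P(II) + P(G|III)·P(III) + P(G|IV)·P(IV) + P(G|V)·P(V) + P(G|VI)·P(VI)
      = 0.46·0.19 + 0.588·0.11 + 0.943·0.2 + 0.87·0.25 + 0.576·0.04 + 0.422·0.21
      = 0.0874 + 0.06468 + 0.1886 + 0.2175 + 0.02304 + 0.08862 = 0.66984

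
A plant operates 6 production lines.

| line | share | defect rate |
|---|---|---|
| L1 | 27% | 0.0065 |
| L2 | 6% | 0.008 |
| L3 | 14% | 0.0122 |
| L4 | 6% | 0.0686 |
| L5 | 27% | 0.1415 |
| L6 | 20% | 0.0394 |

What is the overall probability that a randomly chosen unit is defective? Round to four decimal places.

P(D) = P(D|L1)·P(L1) + P(D|L2)·P(L2) + P(D|L3)·P(L3) + P(D|L4)·P(L4) + P(D|L5)·P(L5) + P(D|L6)·P(L6)
      = 0.0065·0.27 + 0.008·0.06 + 0.0122·0.14 + 0.0686·0.06 + 0.1415·0.27 + 0.0394·0.2
      = 0.001755 + 0.00048 + 0.001708 + 0.004116 + 0.038205 + 0.00788 = 0.054144

0.0541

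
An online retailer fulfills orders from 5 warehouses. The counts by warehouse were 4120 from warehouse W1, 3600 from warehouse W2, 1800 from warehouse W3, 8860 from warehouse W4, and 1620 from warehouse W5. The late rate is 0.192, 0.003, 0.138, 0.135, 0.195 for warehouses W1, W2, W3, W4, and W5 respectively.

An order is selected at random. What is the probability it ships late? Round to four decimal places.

Total: 4120 + 3600 + 1800 + 8860 + 1620 = 20000.
P(W1) = 4120/20000 = 0.206. P(W2) = 3600/20000 = 0.18. P(W3) = 1800/20000 = 0.09. P(W4) = 8860/20000 = 0.443. P(W5) = 1620/20000 = 0.081.
P(L) = P(L|W1)·P(W1) + P(L|W2)·P(W2) + P(L|W3)·P(W3) + P(L|W4)·P(W4) + P(L|W5)·P(W5)
      = 0.192·0.206 + 0.003·0.18 + 0.138·0.09 + 0.135·0.443 + 0.195·0.081
      = 0.039552 + 0.00054 + 0.01242 + 0.059805 + 0.015795 = 0.128112

0.1281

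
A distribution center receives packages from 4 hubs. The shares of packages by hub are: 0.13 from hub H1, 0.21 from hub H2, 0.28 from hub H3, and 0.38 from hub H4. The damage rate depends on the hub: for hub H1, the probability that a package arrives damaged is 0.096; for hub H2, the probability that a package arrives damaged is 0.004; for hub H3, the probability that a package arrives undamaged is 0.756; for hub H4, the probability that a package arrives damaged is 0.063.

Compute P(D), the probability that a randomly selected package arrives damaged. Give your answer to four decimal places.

P(D) ≈ 0.1056

P(D|H3) = 1 − 0.756 = 0.244.
P(D) = P(D|H1)·P(H1) + P(D|H2)·P(H2) + P(D|H3)·P(H3) + P(D|H4)·P(H4)
      = 0.096·0.13 + 0.004·0.21 + 0.244·0.28 + 0.063·0.38
      = 0.01248 + 0.00084 + 0.06832 + 0.02394 = 0.10558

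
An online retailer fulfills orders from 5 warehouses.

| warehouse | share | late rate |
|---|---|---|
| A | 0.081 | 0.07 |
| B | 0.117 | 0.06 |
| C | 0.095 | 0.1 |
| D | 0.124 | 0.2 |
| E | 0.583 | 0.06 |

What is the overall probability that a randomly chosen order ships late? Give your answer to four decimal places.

P(L) ≈ 0.0820

P(L) = P(L|A)·P(A) + P(L|B)·P(B) + P(L|C)·P(C) + P(L|D)·P(D) + P(L|E)·P(E)
      = 0.07·0.081 + 0.06·0.117 + 0.1·0.095 + 0.2·0.124 + 0.06·0.583
      = 0.00567 + 0.00702 + 0.0095 + 0.0248 + 0.03498 = 0.08197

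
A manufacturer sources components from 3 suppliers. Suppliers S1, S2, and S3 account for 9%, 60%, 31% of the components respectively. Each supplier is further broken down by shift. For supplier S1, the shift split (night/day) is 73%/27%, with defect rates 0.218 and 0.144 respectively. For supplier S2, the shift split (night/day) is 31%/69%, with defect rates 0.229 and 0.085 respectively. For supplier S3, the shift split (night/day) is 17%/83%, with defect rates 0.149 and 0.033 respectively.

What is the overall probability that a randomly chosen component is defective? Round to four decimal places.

0.1119

P(D|S1) = 0.73·0.218 + 0.27·0.144 = 0.15914 + 0.03888 = 0.19802
P(D|S2) = 0.31·0.229 + 0.69·0.085 = 0.07099 + 0.05865 = 0.12964
P(D|S3) = 0.17·0.149 + 0.83·0.033 = 0.02533 + 0.02739 = 0.05272
By total probability over the outer partition,
P(D) = 0.09·0.19802 + 0.6·0.12964 + 0.31·0.05272
      = 0.0178218 + 0.077784 + 0.0163432 = 0.111949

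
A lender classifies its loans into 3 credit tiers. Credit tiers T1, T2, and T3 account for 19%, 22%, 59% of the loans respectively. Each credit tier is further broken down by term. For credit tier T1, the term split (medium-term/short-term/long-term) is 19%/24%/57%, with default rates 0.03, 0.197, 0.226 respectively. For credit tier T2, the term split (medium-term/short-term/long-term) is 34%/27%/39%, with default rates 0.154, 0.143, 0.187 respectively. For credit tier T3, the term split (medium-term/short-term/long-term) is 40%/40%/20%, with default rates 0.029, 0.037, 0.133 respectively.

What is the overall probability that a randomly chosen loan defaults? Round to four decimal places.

0.1019

P(D|T1) = 0.19·0.03 + 0.24·0.197 + 0.57·0.226 = 0.0057 + 0.04728 + 0.12882 = 0.1818
P(D|T2) = 0.34·0.154 + 0.27·0.143 + 0.39·0.187 = 0.05236 + 0.03861 + 0.07293 = 0.1639
P(D|T3) = 0.4·0.029 + 0.4·0.037 + 0.2·0.133 = 0.0116 + 0.0148 + 0.0266 = 0.053
By total probability over the outer partition,
P(D) = 0.19·0.1818 + 0.22·0.1639 + 0.59·0.053
      = 0.034542 + 0.036058 + 0.03127 = 0.10187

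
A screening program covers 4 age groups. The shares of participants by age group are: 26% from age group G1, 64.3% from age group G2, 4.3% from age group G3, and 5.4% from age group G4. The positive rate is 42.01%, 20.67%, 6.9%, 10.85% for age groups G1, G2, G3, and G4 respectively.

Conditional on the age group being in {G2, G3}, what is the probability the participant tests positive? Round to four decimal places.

P(T|S) ≈ 0.1981

Let S = {G2, G3}.
P(S) = 0.643 + 0.043 = 0.686.
P(T ∩ S) = 0.2067·0.643 + 0.069·0.043 = 0.1329081 + 0.002967 = 0.1358751.
P(T | S) = 0.1358751 / 0.686 = 0.198069…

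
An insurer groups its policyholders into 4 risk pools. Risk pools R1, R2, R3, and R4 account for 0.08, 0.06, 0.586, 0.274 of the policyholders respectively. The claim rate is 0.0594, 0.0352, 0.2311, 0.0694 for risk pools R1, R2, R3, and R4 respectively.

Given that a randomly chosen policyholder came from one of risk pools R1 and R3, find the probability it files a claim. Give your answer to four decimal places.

Let S = {R1, R3}.
P(S) = 0.08 + 0.586 = 0.666.
P(C ∩ S) = 0.0594·0.08 + 0.2311·0.586 = 0.004752 + 0.1354246 = 0.1401766.
P(C | S) = 0.1401766 / 0.666 = 0.210475…

P(C|S) ≈ 0.2105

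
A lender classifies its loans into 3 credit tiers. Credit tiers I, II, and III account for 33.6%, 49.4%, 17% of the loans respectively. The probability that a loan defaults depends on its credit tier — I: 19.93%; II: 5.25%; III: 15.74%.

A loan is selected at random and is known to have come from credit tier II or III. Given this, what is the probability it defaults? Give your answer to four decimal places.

Let S = {II, III}.
P(S) = 0.494 + 0.17 = 0.664.
P(D ∩ S) = 0.0525·0.494 + 0.1574·0.17 = 0.025935 + 0.026758 = 0.052693.
P(D | S) = 0.052693 / 0.664 = 0.079357…

P(D|S) ≈ 0.0794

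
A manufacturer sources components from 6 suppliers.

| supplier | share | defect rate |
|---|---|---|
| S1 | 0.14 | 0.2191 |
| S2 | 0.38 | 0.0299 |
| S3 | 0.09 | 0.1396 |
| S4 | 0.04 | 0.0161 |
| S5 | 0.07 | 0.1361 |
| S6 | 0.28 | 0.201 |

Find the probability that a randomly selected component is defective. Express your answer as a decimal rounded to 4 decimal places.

By the law of total probability,
P(D) = P(D|S1)·P(S1) + P(D|S2)·P(S2) + P(D|S3)·P(S3) + P(D|S4)·P(S4) + P(D|S5)·P(S5) + P(D|S6)·P(S6)
      = 0.2191·0.14 + 0.0299·0.38 + 0.1396·0.09 + 0.0161·0.04 + 0.1361·0.07 + 0.201·0.28
      = 0.030674 + 0.011362 + 0.012564 + 0.000644 + 0.009527 + 0.05628 = 0.121051

0.1211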